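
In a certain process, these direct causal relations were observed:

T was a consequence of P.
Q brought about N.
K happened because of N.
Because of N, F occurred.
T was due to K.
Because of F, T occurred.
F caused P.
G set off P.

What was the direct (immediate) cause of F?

Upstream contributors include Q, but only N feeds directly into F.

N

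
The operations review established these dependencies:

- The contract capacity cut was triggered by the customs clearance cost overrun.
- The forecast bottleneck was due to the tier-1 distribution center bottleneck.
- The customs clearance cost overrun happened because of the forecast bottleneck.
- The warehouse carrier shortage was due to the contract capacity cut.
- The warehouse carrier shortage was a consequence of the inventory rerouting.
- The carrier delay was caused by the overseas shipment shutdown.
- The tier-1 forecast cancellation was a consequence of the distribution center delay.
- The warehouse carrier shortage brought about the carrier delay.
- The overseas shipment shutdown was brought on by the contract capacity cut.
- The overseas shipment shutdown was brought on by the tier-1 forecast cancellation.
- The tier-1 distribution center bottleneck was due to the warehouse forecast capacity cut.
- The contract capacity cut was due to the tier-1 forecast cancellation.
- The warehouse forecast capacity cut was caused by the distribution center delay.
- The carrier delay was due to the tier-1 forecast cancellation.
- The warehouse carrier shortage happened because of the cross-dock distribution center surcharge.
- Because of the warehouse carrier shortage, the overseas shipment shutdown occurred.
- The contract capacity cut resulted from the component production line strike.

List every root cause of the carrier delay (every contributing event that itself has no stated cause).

the component production line strike, the cross-dock distribution center surcharge, the distribution center delay, the inventory rerouting

Tracing upstream from the carrier delay: the carrier delay ← the tier-1 forecast cancellation ← the distribution center delay.
A separate upstream branch: the carrier delay ← the warehouse carrier shortage ← the cross-dock distribution center surcharge.
A separate upstream branch: the carrier delay ← the warehouse carrier shortage ← the contract capacity cut ← the component production line strike.
A separate upstream branch: the carrier delay ← the warehouse carrier shortage ← the inventory rerouting.
Each of those chain origins has no stated cause.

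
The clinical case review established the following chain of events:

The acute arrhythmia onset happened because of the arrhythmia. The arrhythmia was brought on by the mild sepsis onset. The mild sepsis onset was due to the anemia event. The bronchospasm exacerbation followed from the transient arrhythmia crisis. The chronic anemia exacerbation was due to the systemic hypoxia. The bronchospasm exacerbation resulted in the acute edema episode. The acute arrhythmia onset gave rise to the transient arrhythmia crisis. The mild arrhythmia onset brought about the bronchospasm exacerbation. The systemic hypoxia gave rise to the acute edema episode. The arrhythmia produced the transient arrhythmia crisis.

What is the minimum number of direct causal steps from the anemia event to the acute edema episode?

5

Shortest chain: the anemia event → the mild sepsis onset → the arrhythmia → the transient arrhythmia crisis → the bronchospasm exacerbation → the acute edema episode.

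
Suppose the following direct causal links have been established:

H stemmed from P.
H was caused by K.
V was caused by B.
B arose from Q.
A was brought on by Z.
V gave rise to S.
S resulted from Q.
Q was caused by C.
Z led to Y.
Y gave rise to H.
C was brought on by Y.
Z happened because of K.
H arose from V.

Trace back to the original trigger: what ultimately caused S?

K

Tracing upstream from S: S ← Q ← C ← Y ← Z ← K.
K has no stated cause, so it is the root.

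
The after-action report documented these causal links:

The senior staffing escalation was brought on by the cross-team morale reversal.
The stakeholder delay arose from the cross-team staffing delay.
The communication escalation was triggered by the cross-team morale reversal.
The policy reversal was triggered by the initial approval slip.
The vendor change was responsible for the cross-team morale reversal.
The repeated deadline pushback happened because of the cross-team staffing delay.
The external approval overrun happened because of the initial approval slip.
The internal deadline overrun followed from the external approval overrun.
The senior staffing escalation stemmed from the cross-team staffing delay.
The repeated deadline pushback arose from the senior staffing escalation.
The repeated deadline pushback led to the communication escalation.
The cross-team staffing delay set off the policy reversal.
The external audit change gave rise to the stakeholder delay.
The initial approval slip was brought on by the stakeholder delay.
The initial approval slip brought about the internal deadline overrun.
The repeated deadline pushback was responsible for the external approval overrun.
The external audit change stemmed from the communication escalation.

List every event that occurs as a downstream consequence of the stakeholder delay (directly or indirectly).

Direct effects: the initial approval slip.
2 steps out: the policy reversal, the external approval overrun, the internal deadline overrun.
Not reachable from it: the cross-team staffing delay, the vendor change, the cross-team morale reversal, the senior staffing escalation, the repeated deadline pushback, the communication escalation, the external audit change.

the external approval overrun, the initial approval slip, the internal deadline overrun, the policy reversal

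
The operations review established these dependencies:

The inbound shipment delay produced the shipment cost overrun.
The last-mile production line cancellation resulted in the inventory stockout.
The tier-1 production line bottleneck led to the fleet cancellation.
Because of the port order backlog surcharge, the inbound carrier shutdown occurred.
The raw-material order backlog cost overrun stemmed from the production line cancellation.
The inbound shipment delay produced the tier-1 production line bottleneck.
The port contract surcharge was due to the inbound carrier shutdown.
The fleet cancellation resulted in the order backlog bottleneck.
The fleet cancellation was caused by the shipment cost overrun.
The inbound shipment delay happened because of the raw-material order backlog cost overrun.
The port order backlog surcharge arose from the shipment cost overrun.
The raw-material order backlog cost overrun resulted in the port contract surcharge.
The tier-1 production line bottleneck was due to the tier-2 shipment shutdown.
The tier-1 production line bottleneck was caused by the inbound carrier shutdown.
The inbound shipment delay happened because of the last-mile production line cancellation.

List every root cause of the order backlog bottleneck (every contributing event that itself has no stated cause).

Tracing upstream from the order backlog bottleneck: the order backlog bottleneck ← the fleet cancellation ← the shipment cost overrun ← the inbound shipment delay ← the raw-material order backlog cost overrun ← the production line cancellation.
A separate upstream branch: the order backlog bottleneck ← the fleet cancellation ← the tier-1 production line bottleneck ← the tier-2 shipment shutdown.
A separate upstream branch: the order backlog bottleneck ← the fleet cancellation ← the shipment cost overrun ← the inbound shipment delay ← the last-mile production line cancellation.
Each of those chain origins has no stated cause.

the last-mile production line cancellation, the production line cancellation, the tier-2 shipment shutdown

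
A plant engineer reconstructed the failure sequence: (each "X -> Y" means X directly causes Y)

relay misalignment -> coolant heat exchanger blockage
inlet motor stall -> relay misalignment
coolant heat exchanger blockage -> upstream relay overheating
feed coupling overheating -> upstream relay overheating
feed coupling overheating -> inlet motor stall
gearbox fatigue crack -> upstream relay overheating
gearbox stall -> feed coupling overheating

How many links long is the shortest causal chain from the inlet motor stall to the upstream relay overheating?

3

Shortest chain: the inlet motor stall → the relay misalignment → the coolant heat exchanger blockage → the upstream relay overheating.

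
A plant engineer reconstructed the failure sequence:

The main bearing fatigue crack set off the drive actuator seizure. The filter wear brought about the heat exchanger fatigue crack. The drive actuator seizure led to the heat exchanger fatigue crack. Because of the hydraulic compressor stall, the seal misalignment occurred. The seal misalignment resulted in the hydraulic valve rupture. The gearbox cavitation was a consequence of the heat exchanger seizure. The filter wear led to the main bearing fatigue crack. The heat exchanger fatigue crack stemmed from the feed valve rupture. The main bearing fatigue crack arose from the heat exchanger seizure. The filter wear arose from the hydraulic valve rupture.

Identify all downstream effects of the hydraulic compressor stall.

Direct effects: the seal misalignment.
2 steps out: the hydraulic valve rupture.
3 steps out: the filter wear.
4 steps out: the main bearing fatigue crack, the heat exchanger fatigue crack.
5 steps out: the drive actuator seizure.
Not reachable from it: the heat exchanger seizure, the gearbox cavitation, the feed valve rupture.

the drive actuator seizure, the filter wear, the heat exchanger fatigue crack, the hydraulic valve rupture, the main bearing fatigue crack, the seal misalignment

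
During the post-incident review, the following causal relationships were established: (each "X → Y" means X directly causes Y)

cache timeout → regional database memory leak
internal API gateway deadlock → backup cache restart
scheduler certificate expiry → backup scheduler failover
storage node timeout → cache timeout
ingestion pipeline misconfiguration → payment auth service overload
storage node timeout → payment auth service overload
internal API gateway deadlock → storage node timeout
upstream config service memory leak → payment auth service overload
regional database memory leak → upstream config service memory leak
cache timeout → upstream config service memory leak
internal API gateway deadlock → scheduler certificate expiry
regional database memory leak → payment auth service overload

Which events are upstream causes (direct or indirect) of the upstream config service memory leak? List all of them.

the cache timeout, the internal API gateway deadlock, the regional database memory leak, the storage node timeout

Immediate causes of the upstream config service memory leak: the cache timeout, the regional database memory leak.
Further upstream: the internal API gateway deadlock, the storage node timeout.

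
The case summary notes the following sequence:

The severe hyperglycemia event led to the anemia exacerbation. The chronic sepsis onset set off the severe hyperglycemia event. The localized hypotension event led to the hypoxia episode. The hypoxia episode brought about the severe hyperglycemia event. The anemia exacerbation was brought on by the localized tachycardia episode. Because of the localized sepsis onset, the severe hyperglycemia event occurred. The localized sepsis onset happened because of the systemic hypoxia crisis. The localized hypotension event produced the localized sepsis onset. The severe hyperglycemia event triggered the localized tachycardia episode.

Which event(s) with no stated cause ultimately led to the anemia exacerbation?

the chronic sepsis onset, the localized hypotension event, the systemic hypoxia crisis

Tracing upstream from the anemia exacerbation: the anemia exacerbation ← the severe hyperglycemia event ← the localized sepsis onset ← the systemic hypoxia crisis.
A separate upstream branch: the anemia exacerbation ← the severe hyperglycemia event ← the hypoxia episode ← the localized hypotension event.
A separate upstream branch: the anemia exacerbation ← the severe hyperglycemia event ← the chronic sepsis onset.
Each of those chain origins has no stated cause.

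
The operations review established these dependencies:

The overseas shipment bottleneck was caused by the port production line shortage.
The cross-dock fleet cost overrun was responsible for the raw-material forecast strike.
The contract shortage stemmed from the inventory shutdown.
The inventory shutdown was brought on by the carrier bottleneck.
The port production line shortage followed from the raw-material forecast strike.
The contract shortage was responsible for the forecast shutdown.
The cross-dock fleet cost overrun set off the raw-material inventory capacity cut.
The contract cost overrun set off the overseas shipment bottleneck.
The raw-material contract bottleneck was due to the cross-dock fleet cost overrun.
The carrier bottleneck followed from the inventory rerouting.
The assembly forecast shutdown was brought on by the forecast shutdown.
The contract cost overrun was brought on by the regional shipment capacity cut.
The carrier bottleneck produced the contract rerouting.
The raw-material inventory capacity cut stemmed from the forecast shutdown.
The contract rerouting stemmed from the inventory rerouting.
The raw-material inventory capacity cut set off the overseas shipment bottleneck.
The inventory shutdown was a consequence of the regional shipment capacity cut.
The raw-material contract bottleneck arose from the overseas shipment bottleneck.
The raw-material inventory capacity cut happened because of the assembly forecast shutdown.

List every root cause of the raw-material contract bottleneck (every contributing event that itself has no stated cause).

the cross-dock fleet cost overrun, the inventory rerouting, the regional shipment capacity cut

Tracing upstream from the raw-material contract bottleneck: the raw-material contract bottleneck ← the overseas shipment bottleneck ← the raw-material inventory capacity cut ← the forecast shutdown ← the contract shortage ← the inventory shutdown ← the carrier bottleneck ← the inventory rerouting.
A separate upstream branch: the raw-material contract bottleneck ← the overseas shipment bottleneck ← the contract cost overrun ← the regional shipment capacity cut.
A separate upstream branch: the raw-material contract bottleneck ← the cross-dock fleet cost overrun.
Each of those chain origins has no stated cause.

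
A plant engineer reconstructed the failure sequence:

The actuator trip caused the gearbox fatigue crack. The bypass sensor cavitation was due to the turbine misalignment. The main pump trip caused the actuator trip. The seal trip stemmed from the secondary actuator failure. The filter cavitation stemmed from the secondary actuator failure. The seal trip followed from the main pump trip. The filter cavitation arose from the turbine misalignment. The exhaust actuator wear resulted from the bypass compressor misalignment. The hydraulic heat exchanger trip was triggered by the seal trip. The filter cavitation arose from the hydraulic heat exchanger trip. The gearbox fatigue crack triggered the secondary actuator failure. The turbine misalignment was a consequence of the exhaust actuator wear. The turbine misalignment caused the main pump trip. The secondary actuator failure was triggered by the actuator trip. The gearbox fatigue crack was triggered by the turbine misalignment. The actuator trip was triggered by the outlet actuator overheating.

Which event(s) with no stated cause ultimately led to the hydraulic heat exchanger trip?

Tracing upstream from the hydraulic heat exchanger trip: the hydraulic heat exchanger trip ← the seal trip ← the secondary actuator failure ← the actuator trip ← the outlet actuator overheating.
A separate upstream branch: the hydraulic heat exchanger trip ← the seal trip ← the main pump trip ← the turbine misalignment ← the exhaust actuator wear ← the bypass compressor misalignment.
Each of those chain origins has no stated cause.

the bypass compressor misalignment, the outlet actuator overheating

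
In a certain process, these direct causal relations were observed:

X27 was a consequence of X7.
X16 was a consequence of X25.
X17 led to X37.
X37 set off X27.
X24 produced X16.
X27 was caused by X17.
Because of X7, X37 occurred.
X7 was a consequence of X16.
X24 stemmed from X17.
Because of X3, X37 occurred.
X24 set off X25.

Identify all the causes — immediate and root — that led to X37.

X16, X17, X24, X25, X3, X7

Immediate causes of X37: X17, X7, X3.
Further upstream: X24, X25, X16.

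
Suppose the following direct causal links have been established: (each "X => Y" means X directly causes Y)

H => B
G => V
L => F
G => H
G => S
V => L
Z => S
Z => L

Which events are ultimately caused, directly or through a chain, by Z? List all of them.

Direct effects: L, S.
2 steps out: F.
Not reachable from it: G, H, V, B.

F, L, S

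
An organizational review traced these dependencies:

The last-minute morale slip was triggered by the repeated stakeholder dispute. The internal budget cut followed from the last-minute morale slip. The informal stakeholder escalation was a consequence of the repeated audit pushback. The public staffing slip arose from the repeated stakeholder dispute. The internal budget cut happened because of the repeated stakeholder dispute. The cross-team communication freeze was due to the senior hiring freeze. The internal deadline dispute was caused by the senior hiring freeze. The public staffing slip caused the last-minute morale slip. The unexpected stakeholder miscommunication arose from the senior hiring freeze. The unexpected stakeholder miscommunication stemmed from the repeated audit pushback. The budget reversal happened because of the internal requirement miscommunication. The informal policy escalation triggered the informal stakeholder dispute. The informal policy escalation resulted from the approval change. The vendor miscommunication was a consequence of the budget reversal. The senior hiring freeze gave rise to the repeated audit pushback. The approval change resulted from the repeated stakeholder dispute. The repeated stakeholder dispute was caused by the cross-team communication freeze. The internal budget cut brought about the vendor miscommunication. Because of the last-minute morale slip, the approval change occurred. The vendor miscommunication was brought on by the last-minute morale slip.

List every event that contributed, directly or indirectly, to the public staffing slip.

the cross-team communication freeze, the repeated stakeholder dispute, the senior hiring freeze

Immediate cause of the public staffing slip: the repeated stakeholder dispute.
Further upstream: the senior hiring freeze, the cross-team communication freeze.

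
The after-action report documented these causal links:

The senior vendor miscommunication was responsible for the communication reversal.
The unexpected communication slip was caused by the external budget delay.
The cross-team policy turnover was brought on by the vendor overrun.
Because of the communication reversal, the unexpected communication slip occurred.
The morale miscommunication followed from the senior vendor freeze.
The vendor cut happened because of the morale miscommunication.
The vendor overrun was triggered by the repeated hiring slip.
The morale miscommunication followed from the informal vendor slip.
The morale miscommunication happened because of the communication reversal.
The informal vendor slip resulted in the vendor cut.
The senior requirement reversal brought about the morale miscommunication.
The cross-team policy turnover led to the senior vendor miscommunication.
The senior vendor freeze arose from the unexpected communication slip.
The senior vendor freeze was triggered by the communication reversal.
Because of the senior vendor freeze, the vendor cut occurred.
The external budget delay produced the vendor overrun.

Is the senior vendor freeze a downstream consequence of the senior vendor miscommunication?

Yes

There is a causal chain: the senior vendor miscommunication → the communication reversal → the senior vendor freeze.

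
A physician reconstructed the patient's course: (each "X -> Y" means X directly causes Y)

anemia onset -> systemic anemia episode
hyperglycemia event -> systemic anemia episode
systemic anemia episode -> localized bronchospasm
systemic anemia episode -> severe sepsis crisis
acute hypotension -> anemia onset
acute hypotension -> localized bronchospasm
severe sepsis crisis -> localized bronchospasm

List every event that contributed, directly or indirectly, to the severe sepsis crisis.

the acute hypotension, the anemia onset, the hyperglycemia event, the systemic anemia episode

Immediate cause of the severe sepsis crisis: the systemic anemia episode.
Further upstream: the acute hypotension, the hyperglycemia event, the anemia onset.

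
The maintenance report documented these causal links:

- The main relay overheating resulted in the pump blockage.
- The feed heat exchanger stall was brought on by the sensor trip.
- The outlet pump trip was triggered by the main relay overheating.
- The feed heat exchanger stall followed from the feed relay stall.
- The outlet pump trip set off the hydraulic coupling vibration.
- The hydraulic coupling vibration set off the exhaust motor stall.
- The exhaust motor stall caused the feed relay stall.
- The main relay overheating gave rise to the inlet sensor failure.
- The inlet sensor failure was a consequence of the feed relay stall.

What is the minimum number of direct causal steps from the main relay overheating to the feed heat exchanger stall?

5

Shortest chain: the main relay overheating → the outlet pump trip → the hydraulic coupling vibration → the exhaust motor stall → the feed relay stall → the feed heat exchanger stall.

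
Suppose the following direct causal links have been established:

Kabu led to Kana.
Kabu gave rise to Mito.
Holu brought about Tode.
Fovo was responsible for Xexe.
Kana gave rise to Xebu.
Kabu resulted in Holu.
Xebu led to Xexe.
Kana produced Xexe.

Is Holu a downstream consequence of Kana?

Kana leads to Xebu, Xexe; Holu is not among them.

No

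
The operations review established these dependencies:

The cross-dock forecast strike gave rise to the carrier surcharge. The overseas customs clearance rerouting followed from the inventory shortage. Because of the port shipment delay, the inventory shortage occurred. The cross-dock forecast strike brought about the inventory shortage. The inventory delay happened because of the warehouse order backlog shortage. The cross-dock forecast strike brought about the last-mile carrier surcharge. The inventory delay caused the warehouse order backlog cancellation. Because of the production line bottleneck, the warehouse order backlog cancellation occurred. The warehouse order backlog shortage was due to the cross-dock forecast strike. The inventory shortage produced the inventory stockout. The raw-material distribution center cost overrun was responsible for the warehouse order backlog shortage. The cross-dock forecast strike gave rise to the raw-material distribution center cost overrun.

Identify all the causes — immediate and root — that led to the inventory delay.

Immediate cause of the inventory delay: the warehouse order backlog shortage.
Further upstream: the cross-dock forecast strike, the raw-material distribution center cost overrun.

the cross-dock forecast strike, the raw-material distribution center cost overrun, the warehouse order backlog shortage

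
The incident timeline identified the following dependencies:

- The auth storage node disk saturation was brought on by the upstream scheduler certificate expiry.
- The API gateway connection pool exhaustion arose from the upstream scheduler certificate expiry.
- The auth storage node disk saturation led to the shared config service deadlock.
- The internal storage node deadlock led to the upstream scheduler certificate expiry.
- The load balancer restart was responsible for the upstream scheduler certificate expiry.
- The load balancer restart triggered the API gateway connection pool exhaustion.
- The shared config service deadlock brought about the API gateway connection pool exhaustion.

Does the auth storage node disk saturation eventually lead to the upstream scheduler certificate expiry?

No

The auth storage node disk saturation leads to the shared config service deadlock, the API gateway connection pool exhaustion; the upstream scheduler certificate expiry is not among them.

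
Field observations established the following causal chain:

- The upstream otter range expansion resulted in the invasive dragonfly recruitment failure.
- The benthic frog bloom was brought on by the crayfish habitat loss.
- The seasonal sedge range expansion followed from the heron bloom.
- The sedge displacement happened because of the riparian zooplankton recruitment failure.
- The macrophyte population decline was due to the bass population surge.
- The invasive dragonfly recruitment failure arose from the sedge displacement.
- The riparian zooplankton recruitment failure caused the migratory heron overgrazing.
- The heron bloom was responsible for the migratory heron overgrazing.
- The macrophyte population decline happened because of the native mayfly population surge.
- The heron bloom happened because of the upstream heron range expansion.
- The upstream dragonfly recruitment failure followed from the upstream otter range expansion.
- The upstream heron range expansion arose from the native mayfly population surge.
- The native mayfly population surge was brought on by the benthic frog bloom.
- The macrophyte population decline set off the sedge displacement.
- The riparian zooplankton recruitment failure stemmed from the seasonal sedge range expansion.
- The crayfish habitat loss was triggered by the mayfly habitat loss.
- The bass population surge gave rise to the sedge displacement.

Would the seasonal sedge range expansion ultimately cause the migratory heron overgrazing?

Yes

There is a causal chain: the seasonal sedge range expansion → the riparian zooplankton recruitment failure → the migratory heron overgrazing.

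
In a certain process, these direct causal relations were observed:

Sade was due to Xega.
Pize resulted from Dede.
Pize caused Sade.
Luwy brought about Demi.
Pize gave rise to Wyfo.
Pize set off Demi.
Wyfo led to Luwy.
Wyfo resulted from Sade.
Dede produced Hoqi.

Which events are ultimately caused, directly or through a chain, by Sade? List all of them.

Direct effects: Wyfo.
2 steps out: Luwy.
3 steps out: Demi.
Not reachable from it: Dede, Hoqi, Pize, Xega.

Demi, Luwy, Wyfo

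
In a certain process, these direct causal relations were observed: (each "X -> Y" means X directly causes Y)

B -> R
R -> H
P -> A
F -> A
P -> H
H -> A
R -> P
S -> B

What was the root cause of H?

Tracing upstream from H: H ← R ← B ← S.
S has no stated cause, so it is the root.

S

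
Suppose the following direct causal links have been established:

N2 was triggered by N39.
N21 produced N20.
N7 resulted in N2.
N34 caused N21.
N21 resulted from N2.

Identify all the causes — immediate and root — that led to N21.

Immediate causes of N21: N34, N2.
Further upstream: N39, N7.

N2, N34, N39, N7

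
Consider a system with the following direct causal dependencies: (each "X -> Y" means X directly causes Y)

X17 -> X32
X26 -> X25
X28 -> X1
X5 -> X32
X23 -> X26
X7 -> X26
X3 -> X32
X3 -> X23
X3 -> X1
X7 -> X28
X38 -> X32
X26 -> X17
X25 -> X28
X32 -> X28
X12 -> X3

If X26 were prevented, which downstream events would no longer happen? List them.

X17, X25

Downstream of X26: X25, X17, X32, X28, X1.
Of those, still caused via another path: X32, X28, X1.
The remainder have no surviving cause.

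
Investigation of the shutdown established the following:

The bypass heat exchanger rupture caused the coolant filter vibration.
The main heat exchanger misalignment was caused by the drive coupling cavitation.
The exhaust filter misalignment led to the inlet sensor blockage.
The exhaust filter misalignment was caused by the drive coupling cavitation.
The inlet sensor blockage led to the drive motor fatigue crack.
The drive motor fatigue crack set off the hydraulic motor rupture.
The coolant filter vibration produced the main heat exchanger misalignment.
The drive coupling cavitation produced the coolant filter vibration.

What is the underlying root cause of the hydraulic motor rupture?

Tracing upstream from the hydraulic motor rupture: the hydraulic motor rupture ← the drive motor fatigue crack ← the inlet sensor blockage ← the exhaust filter misalignment ← the drive coupling cavitation.
The drive coupling cavitation has no stated cause, so it is the root.

the drive coupling cavitation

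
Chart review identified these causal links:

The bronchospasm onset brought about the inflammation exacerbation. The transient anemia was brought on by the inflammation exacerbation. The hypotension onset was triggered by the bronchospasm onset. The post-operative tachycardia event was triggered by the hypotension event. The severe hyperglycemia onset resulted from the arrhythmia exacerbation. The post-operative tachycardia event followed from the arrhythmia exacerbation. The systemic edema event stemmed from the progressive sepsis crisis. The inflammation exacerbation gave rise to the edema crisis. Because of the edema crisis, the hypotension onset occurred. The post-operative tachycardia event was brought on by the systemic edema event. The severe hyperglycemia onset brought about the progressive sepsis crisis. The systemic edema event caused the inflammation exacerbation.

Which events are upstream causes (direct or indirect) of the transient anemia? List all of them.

Immediate cause of the transient anemia: the inflammation exacerbation.
Further upstream: the arrhythmia exacerbation, the severe hyperglycemia onset, the bronchospasm onset, the progressive sepsis crisis, the systemic edema event.

the arrhythmia exacerbation, the bronchospasm onset, the inflammation exacerbation, the progressive sepsis crisis, the severe hyperglycemia onset, the systemic edema event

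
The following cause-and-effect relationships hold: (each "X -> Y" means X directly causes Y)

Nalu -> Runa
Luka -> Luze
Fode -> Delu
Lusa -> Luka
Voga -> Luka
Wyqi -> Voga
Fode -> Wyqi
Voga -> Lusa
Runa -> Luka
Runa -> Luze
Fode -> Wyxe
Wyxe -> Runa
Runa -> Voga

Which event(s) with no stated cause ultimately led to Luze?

Tracing upstream from Luze: Luze ← Runa ← Wyxe ← Fode.
A separate upstream branch: Luze ← Runa ← Nalu.
Each of those chain origins has no stated cause.

Fode, Nalu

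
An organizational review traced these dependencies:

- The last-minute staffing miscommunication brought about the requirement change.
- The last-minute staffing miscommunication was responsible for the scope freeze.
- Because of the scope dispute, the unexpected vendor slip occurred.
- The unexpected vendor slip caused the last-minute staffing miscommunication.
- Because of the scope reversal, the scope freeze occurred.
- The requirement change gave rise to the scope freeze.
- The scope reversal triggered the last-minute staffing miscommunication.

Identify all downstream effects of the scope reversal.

the last-minute staffing miscommunication, the requirement change, the scope freeze

Direct effects: the last-minute staffing miscommunication, the scope freeze.
2 steps out: the requirement change.
Not reachable from it: the scope dispute, the unexpected vendor slip.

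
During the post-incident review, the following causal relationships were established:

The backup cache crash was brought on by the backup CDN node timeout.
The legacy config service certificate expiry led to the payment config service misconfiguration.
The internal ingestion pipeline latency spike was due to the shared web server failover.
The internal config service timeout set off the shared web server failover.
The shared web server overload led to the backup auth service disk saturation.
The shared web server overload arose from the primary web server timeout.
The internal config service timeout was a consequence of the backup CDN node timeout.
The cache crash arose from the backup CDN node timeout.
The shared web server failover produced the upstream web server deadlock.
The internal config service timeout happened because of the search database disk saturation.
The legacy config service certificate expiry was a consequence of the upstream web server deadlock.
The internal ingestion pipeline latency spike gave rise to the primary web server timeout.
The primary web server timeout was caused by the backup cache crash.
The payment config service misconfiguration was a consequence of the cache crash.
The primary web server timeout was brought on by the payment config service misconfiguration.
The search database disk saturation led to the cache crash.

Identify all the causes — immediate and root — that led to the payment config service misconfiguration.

the backup CDN node timeout, the cache crash, the internal config service timeout, the legacy config service certificate expiry, the search database disk saturation, the shared web server failover, the upstream web server deadlock

Immediate causes of the payment config service misconfiguration: the cache crash, the legacy config service certificate expiry.
Further upstream: the backup CDN node timeout, the search database disk saturation, the internal config service timeout, the shared web server failover, the upstream web server deadlock.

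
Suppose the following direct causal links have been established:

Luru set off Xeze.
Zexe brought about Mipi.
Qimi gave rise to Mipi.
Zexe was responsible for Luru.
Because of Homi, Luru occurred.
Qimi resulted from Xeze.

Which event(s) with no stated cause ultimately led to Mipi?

Homi, Zexe

Tracing upstream from Mipi: Mipi ← Zexe.
A separate upstream branch: Mipi ← Qimi ← Xeze ← Luru ← Homi.
Each of those chain origins has no stated cause.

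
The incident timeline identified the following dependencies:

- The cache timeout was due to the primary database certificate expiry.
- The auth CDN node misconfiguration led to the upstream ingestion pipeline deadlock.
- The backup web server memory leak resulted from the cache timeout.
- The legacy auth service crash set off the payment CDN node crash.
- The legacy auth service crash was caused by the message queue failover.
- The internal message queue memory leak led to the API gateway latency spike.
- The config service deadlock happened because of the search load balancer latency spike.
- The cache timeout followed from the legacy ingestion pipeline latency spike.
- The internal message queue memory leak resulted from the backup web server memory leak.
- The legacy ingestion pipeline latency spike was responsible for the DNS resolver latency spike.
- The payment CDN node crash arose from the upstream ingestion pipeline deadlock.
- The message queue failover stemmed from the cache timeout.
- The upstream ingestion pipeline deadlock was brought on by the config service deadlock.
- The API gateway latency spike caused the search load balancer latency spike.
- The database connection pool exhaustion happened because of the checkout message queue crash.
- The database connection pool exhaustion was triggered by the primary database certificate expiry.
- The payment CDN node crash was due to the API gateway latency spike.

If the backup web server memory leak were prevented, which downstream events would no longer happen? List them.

Downstream of the backup web server memory leak: the internal message queue memory leak, the API gateway latency spike, the search load balancer latency spike, the config service deadlock, the upstream ingestion pipeline deadlock, the payment CDN node crash.
Of those, still caused via another path: the upstream ingestion pipeline deadlock, the payment CDN node crash.
The remainder have no surviving cause.

the API gateway latency spike, the config service deadlock, the internal message queue memory leak, the search load balancer latency spike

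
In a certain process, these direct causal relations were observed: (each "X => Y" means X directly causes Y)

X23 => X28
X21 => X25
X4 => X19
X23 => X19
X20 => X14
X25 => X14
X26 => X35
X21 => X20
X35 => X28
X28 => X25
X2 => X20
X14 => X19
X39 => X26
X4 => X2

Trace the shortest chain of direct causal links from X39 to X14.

X39 → X26
X26 → X35
X35 → X28
X28 → X25
X25 → X14
Length: 5 steps.

X39 → X26 → X35 → X28 → X25 → X14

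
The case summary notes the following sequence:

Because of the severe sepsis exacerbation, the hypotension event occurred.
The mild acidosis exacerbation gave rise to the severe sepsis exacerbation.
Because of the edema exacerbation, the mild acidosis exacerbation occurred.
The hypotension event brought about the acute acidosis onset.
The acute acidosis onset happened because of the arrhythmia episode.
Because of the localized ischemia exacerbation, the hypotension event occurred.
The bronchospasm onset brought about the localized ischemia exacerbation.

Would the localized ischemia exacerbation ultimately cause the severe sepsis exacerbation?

The localized ischemia exacerbation leads to the hypotension event, the acute acidosis onset; the severe sepsis exacerbation is not among them.

No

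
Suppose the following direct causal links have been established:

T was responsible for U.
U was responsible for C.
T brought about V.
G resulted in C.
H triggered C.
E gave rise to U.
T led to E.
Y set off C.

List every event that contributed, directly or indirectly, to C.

E, G, H, T, U, Y

Immediate causes of C: Y, H, U, G.
Further upstream: T, E.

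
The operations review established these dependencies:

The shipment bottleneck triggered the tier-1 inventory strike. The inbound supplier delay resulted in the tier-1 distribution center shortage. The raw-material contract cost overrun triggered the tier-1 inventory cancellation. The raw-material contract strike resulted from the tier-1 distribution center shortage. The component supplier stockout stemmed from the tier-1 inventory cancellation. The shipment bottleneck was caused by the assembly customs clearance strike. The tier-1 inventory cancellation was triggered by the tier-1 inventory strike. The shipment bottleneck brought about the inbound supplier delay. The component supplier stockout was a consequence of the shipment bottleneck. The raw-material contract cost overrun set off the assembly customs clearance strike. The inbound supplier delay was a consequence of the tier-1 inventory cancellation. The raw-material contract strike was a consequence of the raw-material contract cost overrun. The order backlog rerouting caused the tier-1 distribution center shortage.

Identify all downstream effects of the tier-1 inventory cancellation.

the component supplier stockout, the inbound supplier delay, the raw-material contract strike, the tier-1 distribution center shortage

Direct effects: the inbound supplier delay, the component supplier stockout.
2 steps out: the tier-1 distribution center shortage.
3 steps out: the raw-material contract strike.
Not reachable from it: the raw-material contract cost overrun, the assembly customs clearance strike, the shipment bottleneck, the tier-1 inventory strike, the order backlog rerouting.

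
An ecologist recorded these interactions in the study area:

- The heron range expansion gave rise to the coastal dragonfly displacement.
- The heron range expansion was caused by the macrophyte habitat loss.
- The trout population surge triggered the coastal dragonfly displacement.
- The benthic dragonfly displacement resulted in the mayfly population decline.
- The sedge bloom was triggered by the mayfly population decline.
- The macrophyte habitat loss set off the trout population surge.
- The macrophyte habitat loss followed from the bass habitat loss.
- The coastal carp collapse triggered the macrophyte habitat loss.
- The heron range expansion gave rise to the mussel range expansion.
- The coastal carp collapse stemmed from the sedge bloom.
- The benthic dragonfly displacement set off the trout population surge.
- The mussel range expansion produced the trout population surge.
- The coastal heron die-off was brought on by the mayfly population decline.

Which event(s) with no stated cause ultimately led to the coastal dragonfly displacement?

Tracing upstream from the coastal dragonfly displacement: the coastal dragonfly displacement ← the trout population surge ← the benthic dragonfly displacement.
A separate upstream branch: the coastal dragonfly displacement ← the heron range expansion ← the macrophyte habitat loss ← the bass habitat loss.
Each of those chain origins has no stated cause.

the bass habitat loss, the benthic dragonfly displacement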